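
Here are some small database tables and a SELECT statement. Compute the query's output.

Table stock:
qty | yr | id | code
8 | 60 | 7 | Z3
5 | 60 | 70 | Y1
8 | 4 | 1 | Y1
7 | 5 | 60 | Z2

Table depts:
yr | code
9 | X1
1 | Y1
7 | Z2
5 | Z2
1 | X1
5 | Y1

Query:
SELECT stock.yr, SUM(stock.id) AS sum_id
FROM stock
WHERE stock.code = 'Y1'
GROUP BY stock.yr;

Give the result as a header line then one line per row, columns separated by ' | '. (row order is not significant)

== RESULT ==
stock.yr | sum_id
60 | 70
4 | 1

Derivation:
After WHERE (2 rows):
stock.qty | stock.yr | stock.id | stock.code
5 | 60 | 70 | Y1
8 | 4 | 1 | Y1
After GROUP BY (2 rows):
stock.yr | sum_id
60 | 70
4 | 1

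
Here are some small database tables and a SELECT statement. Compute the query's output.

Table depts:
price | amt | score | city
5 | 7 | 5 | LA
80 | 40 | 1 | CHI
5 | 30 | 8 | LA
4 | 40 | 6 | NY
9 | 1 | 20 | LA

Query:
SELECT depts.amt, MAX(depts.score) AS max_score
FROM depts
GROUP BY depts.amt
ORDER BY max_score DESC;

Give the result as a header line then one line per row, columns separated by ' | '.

After GROUP BY (4 rows):
depts.amt | max_score
7 | 5
40 | 6
30 | 8
1 | 20
After ORDER BY (4 rows):
depts.amt | max_score
1 | 20
30 | 8
40 | 6
7 | 5

== RESULT ==
depts.amt | max_score
1 | 20
30 | 8
40 | 6
7 | 5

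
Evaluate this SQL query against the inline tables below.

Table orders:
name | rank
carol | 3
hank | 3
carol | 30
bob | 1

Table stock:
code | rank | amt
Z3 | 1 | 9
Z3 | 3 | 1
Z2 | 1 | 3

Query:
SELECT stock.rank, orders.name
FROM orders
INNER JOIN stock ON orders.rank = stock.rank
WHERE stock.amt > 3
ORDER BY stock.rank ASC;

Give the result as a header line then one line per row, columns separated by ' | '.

After JOIN stock (4 rows):
orders.name | orders.rank | stock.code | stock.rank | stock.amt
carol | 3 | Z3 | 3 | 1
hank | 3 | Z3 | 3 | 1
bob | 1 | Z3 | 1 | 9
bob | 1 | Z2 | 1 | 3
After WHERE (1 rows):
orders.name | orders.rank | stock.code | stock.rank | stock.amt
bob | 1 | Z3 | 1 | 9
After SELECT (1 rows):
stock.rank | orders.name
1 | bob
After ORDER BY (1 rows):
stock.rank | orders.name
1 | bob

== RESULT ==
stock.rank | orders.name
1 | bob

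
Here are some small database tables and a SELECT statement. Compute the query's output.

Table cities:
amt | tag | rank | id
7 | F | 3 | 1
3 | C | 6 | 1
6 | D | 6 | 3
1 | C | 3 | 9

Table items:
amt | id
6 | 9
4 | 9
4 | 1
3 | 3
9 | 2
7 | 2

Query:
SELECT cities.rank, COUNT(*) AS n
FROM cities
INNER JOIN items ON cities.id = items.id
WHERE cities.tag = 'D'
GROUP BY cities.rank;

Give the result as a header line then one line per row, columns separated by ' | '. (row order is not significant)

== RESULT ==
cities.rank | n
6 | 1

Derivation:
After JOIN items (5 rows):
cities.amt | cities.tag | cities.rank | cities.id | items.amt | items.id
7 | F | 3 | 1 | 4 | 1
3 | C | 6 | 1 | 4 | 1
6 | D | 6 | 3 | 3 | 3
1 | C | 3 | 9 | 6 | 9
1 | C | 3 | 9 | 4 | 9
After WHERE (1 rows):
cities.amt | cities.tag | cities.rank | cities.id | items.amt | items.id
6 | D | 6 | 3 | 3 | 3
After GROUP BY (1 rows):
cities.rank | n
6 | 1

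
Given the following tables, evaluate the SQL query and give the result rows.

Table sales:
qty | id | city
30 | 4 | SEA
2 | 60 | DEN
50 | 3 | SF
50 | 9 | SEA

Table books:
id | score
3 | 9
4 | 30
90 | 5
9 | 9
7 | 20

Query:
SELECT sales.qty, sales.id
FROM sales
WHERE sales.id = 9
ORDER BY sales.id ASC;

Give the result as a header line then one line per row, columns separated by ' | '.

After WHERE (1 rows):
sales.qty | sales.id | sales.city
50 | 9 | SEA
After SELECT (1 rows):
sales.qty | sales.id
50 | 9
After ORDER BY (1 rows):
sales.qty | sales.id
50 | 9

== RESULT ==
sales.qty | sales.id
50 | 9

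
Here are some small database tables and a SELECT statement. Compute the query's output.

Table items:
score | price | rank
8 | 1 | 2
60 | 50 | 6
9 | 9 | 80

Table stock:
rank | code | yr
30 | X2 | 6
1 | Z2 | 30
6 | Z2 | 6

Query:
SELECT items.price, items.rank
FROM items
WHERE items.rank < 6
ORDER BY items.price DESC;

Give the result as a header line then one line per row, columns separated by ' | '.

After WHERE (1 rows):
items.score | items.price | items.rank
8 | 1 | 2
After SELECT (1 rows):
items.price | items.rank
1 | 2
After ORDER BY (1 rows):
items.price | items.rank
1 | 2

== RESULT ==
items.price | items.rank
1 | 2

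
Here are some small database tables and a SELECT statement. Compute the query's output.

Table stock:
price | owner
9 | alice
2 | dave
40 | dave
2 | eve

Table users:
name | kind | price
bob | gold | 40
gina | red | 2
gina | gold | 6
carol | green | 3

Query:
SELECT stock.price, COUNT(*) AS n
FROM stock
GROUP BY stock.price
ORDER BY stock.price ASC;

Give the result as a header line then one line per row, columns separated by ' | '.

== RESULT ==
stock.price | n
2 | 2
9 | 1
40 | 1

Derivation:
After GROUP BY (3 rows):
stock.price | n
9 | 1
2 | 2
40 | 1
After ORDER BY (3 rows):
stock.price | n
2 | 2
9 | 1
40 | 1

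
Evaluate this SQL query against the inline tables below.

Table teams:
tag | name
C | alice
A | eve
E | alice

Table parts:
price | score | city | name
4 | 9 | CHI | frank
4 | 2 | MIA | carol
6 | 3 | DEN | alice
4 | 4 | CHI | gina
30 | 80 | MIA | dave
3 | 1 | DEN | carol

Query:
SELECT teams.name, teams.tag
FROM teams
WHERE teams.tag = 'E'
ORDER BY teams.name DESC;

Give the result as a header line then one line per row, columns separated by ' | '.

== RESULT ==
teams.name | teams.tag
alice | E

Derivation:
After WHERE (1 rows):
teams.tag | teams.name
E | alice
After SELECT (1 rows):
teams.name | teams.tag
alice | E
After ORDER BY (1 rows):
teams.name | teams.tag
alice | E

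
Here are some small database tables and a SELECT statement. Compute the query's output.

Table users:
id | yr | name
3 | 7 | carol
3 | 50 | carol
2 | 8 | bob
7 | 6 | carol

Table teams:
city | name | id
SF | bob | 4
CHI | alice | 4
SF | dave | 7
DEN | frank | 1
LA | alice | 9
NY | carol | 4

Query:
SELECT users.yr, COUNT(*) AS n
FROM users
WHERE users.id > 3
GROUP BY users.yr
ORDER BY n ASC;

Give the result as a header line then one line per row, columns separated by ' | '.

After WHERE (1 rows):
users.id | users.yr | users.name
7 | 6 | carol
After GROUP BY (1 rows):
users.yr | n
6 | 1
After ORDER BY (1 rows):
users.yr | n
6 | 1

== RESULT ==
users.yr | n
6 | 1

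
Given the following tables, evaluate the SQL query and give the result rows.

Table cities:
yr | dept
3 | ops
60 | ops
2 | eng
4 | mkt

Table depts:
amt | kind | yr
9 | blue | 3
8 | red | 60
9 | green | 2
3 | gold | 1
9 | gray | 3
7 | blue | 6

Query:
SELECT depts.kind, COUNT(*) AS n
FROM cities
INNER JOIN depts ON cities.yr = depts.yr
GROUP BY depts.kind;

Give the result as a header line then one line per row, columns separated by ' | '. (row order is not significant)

After JOIN depts (4 rows):
cities.yr | cities.dept | depts.amt | depts.kind | depts.yr
3 | ops | 9 | blue | 3
3 | ops | 9 | gray | 3
60 | ops | 8 | red | 60
2 | eng | 9 | green | 2
After GROUP BY (4 rows):
depts.kind | n
blue | 1
gray | 1
red | 1
green | 1

== RESULT ==
depts.kind | n
blue | 1
gray | 1
red | 1
green | 1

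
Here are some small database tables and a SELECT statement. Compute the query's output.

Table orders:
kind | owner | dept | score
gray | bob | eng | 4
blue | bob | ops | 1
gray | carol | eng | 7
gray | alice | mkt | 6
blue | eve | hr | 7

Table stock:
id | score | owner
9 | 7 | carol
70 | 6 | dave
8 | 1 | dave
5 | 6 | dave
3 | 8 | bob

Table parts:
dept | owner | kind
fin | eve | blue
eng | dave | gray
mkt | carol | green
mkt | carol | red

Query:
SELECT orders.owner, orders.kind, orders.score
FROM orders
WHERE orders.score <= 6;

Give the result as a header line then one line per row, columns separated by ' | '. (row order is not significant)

== RESULT ==
orders.owner | orders.kind | orders.score
bob | gray | 4
bob | blue | 1
alice | gray | 6

Derivation:
After WHERE (3 rows):
orders.kind | orders.owner | orders.dept | orders.score
gray | bob | eng | 4
blue | bob | ops | 1
gray | alice | mkt | 6
After SELECT (3 rows):
orders.owner | orders.kind | orders.score
bob | gray | 4
bob | blue | 1
alice | gray | 6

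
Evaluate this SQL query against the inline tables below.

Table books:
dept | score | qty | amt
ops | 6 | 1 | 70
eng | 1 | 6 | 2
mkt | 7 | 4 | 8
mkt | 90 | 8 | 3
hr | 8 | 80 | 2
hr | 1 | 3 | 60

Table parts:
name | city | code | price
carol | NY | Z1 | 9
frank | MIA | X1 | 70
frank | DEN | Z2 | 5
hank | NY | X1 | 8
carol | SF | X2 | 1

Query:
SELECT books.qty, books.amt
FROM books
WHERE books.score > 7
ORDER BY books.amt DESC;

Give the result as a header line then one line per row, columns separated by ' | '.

== RESULT ==
books.qty | books.amt
8 | 3
80 | 2

Derivation:
After WHERE (2 rows):
books.dept | books.score | books.qty | books.amt
mkt | 90 | 8 | 3
hr | 8 | 80 | 2
After SELECT (2 rows):
books.qty | books.amt
8 | 3
80 | 2
After ORDER BY (2 rows):
books.qty | books.amt
8 | 3
80 | 2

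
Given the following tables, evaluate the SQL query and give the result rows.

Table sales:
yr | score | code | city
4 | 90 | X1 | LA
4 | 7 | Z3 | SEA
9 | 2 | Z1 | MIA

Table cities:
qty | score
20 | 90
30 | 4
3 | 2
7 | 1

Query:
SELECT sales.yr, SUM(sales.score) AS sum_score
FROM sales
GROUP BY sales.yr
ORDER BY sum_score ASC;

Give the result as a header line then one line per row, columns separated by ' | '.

== RESULT ==
sales.yr | sum_score
9 | 2
4 | 97

Derivation:
After GROUP BY (2 rows):
sales.yr | sum_score
4 | 97
9 | 2
After ORDER BY (2 rows):
sales.yr | sum_score
9 | 2
4 | 97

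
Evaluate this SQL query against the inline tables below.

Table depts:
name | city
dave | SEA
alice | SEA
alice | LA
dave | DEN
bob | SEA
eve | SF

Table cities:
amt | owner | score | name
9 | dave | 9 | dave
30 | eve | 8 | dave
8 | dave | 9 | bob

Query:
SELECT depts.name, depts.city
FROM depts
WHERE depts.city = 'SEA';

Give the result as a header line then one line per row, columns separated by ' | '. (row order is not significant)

After WHERE (3 rows):
depts.name | depts.city
dave | SEA
alice | SEA
bob | SEA
After SELECT (3 rows):
depts.name | depts.city
dave | SEA
alice | SEA
bob | SEA

== RESULT ==
depts.name | depts.city
dave | SEA
alice | SEA
bob | SEA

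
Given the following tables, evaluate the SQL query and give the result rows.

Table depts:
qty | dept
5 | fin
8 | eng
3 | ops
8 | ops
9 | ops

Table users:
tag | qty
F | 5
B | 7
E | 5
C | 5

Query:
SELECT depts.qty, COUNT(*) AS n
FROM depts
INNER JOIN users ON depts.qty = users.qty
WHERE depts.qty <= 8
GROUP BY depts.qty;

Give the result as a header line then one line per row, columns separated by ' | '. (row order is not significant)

After JOIN users (3 rows):
depts.qty | depts.dept | users.tag | users.qty
5 | fin | F | 5
5 | fin | E | 5
5 | fin | C | 5
After WHERE (3 rows):
depts.qty | depts.dept | users.tag | users.qty
5 | fin | F | 5
5 | fin | E | 5
5 | fin | C | 5
After GROUP BY (1 rows):
depts.qty | n
5 | 3

== RESULT ==
depts.qty | n
5 | 3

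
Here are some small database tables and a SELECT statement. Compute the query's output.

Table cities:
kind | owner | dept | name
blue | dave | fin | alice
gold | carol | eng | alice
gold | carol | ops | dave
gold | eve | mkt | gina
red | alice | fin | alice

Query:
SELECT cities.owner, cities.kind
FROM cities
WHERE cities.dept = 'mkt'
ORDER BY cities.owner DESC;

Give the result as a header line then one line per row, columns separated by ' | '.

== RESULT ==
cities.owner | cities.kind
eve | gold

Derivation:
After WHERE (1 rows):
cities.kind | cities.owner | cities.dept | cities.name
gold | eve | mkt | gina
After SELECT (1 rows):
cities.owner | cities.kind
eve | gold
After ORDER BY (1 rows):
cities.owner | cities.kind
eve | gold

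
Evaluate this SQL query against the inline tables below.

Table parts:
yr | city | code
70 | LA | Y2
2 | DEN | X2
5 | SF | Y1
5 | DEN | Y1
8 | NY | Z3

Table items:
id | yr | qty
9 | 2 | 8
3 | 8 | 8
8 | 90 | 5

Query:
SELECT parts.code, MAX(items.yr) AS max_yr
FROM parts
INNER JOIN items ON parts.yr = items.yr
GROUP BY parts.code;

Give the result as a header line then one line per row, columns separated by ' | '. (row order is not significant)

== RESULT ==
parts.code | max_yr
X2 | 2
Z3 | 8

Derivation:
After JOIN items (2 rows):
parts.yr | parts.city | parts.code | items.id | items.yr | items.qty
2 | DEN | X2 | 9 | 2 | 8
8 | NY | Z3 | 3 | 8 | 8
After GROUP BY (2 rows):
parts.code | max_yr
X2 | 2
Z3 | 8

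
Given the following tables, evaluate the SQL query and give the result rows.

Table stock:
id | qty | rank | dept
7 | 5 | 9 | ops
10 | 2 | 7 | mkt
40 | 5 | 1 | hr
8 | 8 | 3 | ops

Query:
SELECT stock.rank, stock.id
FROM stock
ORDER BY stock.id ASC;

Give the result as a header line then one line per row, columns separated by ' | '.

== RESULT ==
stock.rank | stock.id
9 | 7
3 | 8
7 | 10
1 | 40

Derivation:
After SELECT (4 rows):
stock.rank | stock.id
9 | 7
7 | 10
1 | 40
3 | 8
After ORDER BY (4 rows):
stock.rank | stock.id
9 | 7
3 | 8
7 | 10
1 | 40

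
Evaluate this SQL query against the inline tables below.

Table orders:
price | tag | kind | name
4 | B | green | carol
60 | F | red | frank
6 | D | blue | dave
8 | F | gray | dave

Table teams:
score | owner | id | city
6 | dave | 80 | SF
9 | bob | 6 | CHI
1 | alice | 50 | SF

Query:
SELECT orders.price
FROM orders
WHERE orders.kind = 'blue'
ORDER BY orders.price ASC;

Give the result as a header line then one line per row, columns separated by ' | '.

== RESULT ==
orders.price
6

Derivation:
After WHERE (1 rows):
orders.price | orders.tag | orders.kind | orders.name
6 | D | blue | dave
After SELECT (1 rows):
orders.price
6
After ORDER BY (1 rows):
orders.price
6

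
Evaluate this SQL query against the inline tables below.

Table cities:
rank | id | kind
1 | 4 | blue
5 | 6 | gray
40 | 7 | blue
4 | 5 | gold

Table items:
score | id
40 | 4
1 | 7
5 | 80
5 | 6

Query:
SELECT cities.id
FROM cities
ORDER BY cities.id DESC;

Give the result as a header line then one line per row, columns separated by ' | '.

After SELECT (4 rows):
cities.id
4
6
7
5
After ORDER BY (4 rows):
cities.id
7
6
5
4

== RESULT ==
cities.id
7
6
5
4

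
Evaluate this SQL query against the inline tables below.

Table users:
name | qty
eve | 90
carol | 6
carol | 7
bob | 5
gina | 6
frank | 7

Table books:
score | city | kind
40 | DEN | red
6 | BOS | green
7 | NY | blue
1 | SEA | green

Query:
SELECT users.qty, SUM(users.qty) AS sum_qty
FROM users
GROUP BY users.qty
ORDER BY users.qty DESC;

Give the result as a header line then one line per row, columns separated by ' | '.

== RESULT ==
users.qty | sum_qty
90 | 90
7 | 14
6 | 12
5 | 5

Derivation:
After GROUP BY (4 rows):
users.qty | sum_qty
90 | 90
6 | 12
7 | 14
5 | 5
After ORDER BY (4 rows):
users.qty | sum_qty
90 | 90
7 | 14
6 | 12
5 | 5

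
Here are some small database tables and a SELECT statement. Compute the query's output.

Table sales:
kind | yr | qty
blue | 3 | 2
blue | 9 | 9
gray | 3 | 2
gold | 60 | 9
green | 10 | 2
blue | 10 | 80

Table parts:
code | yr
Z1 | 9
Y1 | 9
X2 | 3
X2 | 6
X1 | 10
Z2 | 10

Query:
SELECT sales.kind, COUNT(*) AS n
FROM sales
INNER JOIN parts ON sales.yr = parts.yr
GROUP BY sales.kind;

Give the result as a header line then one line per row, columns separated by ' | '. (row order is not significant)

== RESULT ==
sales.kind | n
blue | 5
gray | 1
green | 2

Derivation:
After JOIN parts (8 rows):
sales.kind | sales.yr | sales.qty | parts.code | parts.yr
blue | 3 | 2 | X2 | 3
blue | 9 | 9 | Z1 | 9
blue | 9 | 9 | Y1 | 9
gray | 3 | 2 | X2 | 3
green | 10 | 2 | X1 | 10
green | 10 | 2 | Z2 | 10
blue | 10 | 80 | X1 | 10
blue | 10 | 80 | Z2 | 10
After GROUP BY (3 rows):
sales.kind | n
blue | 5
gray | 1
green | 2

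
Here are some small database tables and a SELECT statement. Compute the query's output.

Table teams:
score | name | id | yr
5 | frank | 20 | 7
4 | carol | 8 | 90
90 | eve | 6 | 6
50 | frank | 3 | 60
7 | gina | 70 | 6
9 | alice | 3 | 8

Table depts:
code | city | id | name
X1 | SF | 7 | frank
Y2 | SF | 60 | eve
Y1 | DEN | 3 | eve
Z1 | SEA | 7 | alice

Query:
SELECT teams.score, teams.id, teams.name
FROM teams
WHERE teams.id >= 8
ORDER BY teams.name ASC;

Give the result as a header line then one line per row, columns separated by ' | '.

== RESULT ==
teams.score | teams.id | teams.name
4 | 8 | carol
5 | 20 | frank
7 | 70 | gina

Derivation:
After WHERE (3 rows):
teams.score | teams.name | teams.id | teams.yr
5 | frank | 20 | 7
4 | carol | 8 | 90
7 | gina | 70 | 6
After SELECT (3 rows):
teams.score | teams.id | teams.name
5 | 20 | frank
4 | 8 | carol
7 | 70 | gina
After ORDER BY (3 rows):
teams.score | teams.id | teams.name
4 | 8 | carol
5 | 20 | frank
7 | 70 | gina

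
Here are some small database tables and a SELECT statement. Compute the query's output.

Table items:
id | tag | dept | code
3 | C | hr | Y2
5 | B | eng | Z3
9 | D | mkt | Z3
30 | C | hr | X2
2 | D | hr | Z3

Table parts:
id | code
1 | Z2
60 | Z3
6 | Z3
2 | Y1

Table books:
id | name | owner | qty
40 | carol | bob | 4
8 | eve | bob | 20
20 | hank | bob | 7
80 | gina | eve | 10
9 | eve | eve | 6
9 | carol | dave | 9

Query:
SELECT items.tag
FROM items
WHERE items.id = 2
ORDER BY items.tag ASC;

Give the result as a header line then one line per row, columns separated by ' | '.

== RESULT ==
items.tag
D

Derivation:
After WHERE (1 rows):
items.id | items.tag | items.dept | items.code
2 | D | hr | Z3
After SELECT (1 rows):
items.tag
D
After ORDER BY (1 rows):
items.tag
D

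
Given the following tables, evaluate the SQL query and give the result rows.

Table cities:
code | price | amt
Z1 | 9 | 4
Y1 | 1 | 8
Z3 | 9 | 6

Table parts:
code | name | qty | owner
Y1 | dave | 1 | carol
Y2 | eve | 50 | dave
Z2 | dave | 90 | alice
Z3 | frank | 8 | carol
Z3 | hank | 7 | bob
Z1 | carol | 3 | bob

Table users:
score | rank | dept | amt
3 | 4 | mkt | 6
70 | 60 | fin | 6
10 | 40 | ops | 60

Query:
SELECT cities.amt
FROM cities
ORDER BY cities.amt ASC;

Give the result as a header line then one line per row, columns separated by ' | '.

After SELECT (3 rows):
cities.amt
4
8
6
After ORDER BY (3 rows):
cities.amt
4
6
8

== RESULT ==
cities.amt
4
6
8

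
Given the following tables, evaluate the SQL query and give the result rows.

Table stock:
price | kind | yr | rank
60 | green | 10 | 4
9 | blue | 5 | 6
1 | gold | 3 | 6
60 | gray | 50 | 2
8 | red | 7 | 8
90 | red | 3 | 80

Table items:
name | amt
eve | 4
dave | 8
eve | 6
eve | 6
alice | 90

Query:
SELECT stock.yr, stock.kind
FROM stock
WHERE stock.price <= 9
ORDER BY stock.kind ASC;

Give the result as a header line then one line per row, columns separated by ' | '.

== RESULT ==
stock.yr | stock.kind
5 | blue
3 | gold
7 | red

Derivation:
After WHERE (3 rows):
stock.price | stock.kind | stock.yr | stock.rank
9 | blue | 5 | 6
1 | gold | 3 | 6
8 | red | 7 | 8
After SELECT (3 rows):
stock.yr | stock.kind
5 | blue
3 | gold
7 | red
After ORDER BY (3 rows):
stock.yr | stock.kind
5 | blue
3 | gold
7 | red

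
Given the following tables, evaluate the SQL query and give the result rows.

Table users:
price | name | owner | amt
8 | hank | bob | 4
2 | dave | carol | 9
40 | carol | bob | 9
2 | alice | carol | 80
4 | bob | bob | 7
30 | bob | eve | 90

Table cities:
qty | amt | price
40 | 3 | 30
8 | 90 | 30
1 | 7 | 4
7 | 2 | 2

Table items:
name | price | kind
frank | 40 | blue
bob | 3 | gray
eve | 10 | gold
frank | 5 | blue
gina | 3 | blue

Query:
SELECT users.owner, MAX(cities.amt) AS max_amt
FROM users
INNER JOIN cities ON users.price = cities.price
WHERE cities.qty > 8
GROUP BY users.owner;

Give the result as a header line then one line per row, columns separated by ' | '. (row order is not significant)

== RESULT ==
users.owner | max_amt
eve | 3

Derivation:
After JOIN cities (5 rows):
users.price | users.name | users.owner | users.amt | cities.qty | cities.amt | cities.price
2 | dave | carol | 9 | 7 | 2 | 2
2 | alice | carol | 80 | 7 | 2 | 2
4 | bob | bob | 7 | 1 | 7 | 4
30 | bob | eve | 90 | 40 | 3 | 30
30 | bob | eve | 90 | 8 | 90 | 30
After WHERE (1 rows):
users.price | users.name | users.owner | users.amt | cities.qty | cities.amt | cities.price
30 | bob | eve | 90 | 40 | 3 | 30
After GROUP BY (1 rows):
users.owner | max_amt
eve | 3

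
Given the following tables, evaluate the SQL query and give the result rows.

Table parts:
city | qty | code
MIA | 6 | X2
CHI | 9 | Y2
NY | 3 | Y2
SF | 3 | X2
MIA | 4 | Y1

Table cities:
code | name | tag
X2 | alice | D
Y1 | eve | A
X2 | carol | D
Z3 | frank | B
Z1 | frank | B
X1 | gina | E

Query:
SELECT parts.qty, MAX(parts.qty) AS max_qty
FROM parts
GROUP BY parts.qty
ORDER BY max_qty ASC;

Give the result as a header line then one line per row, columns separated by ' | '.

After GROUP BY (4 rows):
parts.qty | max_qty
6 | 6
9 | 9
3 | 3
4 | 4
After ORDER BY (4 rows):
parts.qty | max_qty
3 | 3
4 | 4
6 | 6
9 | 9

== RESULT ==
parts.qty | max_qty
3 | 3
4 | 4
6 | 6
9 | 9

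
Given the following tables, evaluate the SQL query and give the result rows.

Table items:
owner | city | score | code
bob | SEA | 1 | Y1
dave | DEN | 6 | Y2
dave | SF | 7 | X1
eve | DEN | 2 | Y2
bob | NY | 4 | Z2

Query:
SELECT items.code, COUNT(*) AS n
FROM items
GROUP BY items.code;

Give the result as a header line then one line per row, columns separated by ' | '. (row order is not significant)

After GROUP BY (4 rows):
items.code | n
Y1 | 1
Y2 | 2
X1 | 1
Z2 | 1

== RESULT ==
items.code | n
Y1 | 1
Y2 | 2
X1 | 1
Z2 | 1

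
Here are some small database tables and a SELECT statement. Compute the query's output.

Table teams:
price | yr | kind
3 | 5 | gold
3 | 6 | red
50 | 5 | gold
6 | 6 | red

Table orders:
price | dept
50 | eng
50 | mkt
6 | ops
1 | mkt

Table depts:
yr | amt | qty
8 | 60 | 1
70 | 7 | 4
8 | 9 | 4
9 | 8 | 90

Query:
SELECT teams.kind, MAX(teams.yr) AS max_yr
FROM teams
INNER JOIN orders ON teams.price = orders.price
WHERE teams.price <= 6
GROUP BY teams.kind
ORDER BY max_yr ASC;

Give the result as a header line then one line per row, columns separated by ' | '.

== RESULT ==
teams.kind | max_yr
red | 6

Derivation:
After JOIN orders (3 rows):
teams.price | teams.yr | teams.kind | orders.price | orders.dept
50 | 5 | gold | 50 | eng
50 | 5 | gold | 50 | mkt
6 | 6 | red | 6 | ops
After WHERE (1 rows):
teams.price | teams.yr | teams.kind | orders.price | orders.dept
6 | 6 | red | 6 | ops
After GROUP BY (1 rows):
teams.kind | max_yr
red | 6
After ORDER BY (1 rows):
teams.kind | max_yr
red | 6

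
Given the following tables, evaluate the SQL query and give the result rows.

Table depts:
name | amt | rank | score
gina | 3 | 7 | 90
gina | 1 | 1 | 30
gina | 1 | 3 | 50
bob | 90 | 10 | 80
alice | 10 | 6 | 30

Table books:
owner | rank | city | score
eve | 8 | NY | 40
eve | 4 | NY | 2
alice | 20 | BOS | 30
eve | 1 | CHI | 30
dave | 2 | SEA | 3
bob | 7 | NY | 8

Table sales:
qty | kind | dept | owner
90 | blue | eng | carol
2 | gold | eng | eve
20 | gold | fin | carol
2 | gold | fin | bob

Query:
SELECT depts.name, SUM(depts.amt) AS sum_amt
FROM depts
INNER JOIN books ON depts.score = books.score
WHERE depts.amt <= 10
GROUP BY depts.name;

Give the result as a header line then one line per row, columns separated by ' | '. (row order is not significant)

== RESULT ==
depts.name | sum_amt
gina | 2
alice | 20

Derivation:
After JOIN books (4 rows):
depts.name | depts.amt | depts.rank | depts.score | books.owner | books.rank | books.city | books.score
gina | 1 | 1 | 30 | alice | 20 | BOS | 30
gina | 1 | 1 | 30 | eve | 1 | CHI | 30
alice | 10 | 6 | 30 | alice | 20 | BOS | 30
alice | 10 | 6 | 30 | eve | 1 | CHI | 30
After WHERE (4 rows):
depts.name | depts.amt | depts.rank | depts.score | books.owner | books.rank | books.city | books.score
gina | 1 | 1 | 30 | alice | 20 | BOS | 30
gina | 1 | 1 | 30 | eve | 1 | CHI | 30
alice | 10 | 6 | 30 | alice | 20 | BOS | 30
alice | 10 | 6 | 30 | eve | 1 | CHI | 30
After GROUP BY (2 rows):
depts.name | sum_amt
gina | 2
alice | 20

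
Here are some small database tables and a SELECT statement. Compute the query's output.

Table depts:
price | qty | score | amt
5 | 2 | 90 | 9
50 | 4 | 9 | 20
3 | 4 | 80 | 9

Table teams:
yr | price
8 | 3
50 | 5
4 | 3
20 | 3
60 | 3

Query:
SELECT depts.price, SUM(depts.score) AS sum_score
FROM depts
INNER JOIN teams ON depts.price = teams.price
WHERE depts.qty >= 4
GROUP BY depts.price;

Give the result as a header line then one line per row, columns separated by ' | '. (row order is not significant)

After JOIN teams (5 rows):
depts.price | depts.qty | depts.score | depts.amt | teams.yr | teams.price
5 | 2 | 90 | 9 | 50 | 5
3 | 4 | 80 | 9 | 8 | 3
3 | 4 | 80 | 9 | 4 | 3
3 | 4 | 80 | 9 | 20 | 3
3 | 4 | 80 | 9 | 60 | 3
After WHERE (4 rows):
depts.price | depts.qty | depts.score | depts.amt | teams.yr | teams.price
3 | 4 | 80 | 9 | 8 | 3
3 | 4 | 80 | 9 | 4 | 3
3 | 4 | 80 | 9 | 20 | 3
3 | 4 | 80 | 9 | 60 | 3
After GROUP BY (1 rows):
depts.price | sum_score
3 | 320

== RESULT ==
depts.price | sum_score
3 | 320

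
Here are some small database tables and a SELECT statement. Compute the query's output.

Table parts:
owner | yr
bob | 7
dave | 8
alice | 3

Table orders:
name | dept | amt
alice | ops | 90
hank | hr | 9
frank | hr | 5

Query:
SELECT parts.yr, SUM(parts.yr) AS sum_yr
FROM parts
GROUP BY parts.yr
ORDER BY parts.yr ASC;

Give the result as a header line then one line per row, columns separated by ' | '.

After GROUP BY (3 rows):
parts.yr | sum_yr
7 | 7
8 | 8
3 | 3
After ORDER BY (3 rows):
parts.yr | sum_yr
3 | 3
7 | 7
8 | 8

== RESULT ==
parts.yr | sum_yr
3 | 3
7 | 7
8 | 8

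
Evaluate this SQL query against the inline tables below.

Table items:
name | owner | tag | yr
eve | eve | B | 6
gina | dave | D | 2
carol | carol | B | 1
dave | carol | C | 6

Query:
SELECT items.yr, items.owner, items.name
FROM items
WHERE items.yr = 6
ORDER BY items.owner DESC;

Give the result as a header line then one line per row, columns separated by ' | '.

== RESULT ==
items.yr | items.owner | items.name
6 | eve | eve
6 | carol | dave

Derivation:
After WHERE (2 rows):
items.name | items.owner | items.tag | items.yr
eve | eve | B | 6
dave | carol | C | 6
After SELECT (2 rows):
items.yr | items.owner | items.name
6 | eve | eve
6 | carol | dave
After ORDER BY (2 rows):
items.yr | items.owner | items.name
6 | eve | eve
6 | carol | dave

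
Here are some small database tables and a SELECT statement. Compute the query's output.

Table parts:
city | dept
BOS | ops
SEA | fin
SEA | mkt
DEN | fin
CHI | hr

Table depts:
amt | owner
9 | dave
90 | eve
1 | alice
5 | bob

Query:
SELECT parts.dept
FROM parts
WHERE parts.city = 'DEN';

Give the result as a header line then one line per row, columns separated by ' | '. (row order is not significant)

After WHERE (1 rows):
parts.city | parts.dept
DEN | fin
After SELECT (1 rows):
parts.dept
fin

== RESULT ==
parts.dept
fin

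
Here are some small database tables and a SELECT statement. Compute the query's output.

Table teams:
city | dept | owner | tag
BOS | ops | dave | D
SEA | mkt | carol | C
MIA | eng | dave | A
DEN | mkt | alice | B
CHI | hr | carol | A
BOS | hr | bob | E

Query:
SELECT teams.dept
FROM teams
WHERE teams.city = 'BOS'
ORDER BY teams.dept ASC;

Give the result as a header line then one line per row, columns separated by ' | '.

After WHERE (2 rows):
teams.city | teams.dept | teams.owner | teams.tag
BOS | ops | dave | D
BOS | hr | bob | E
After SELECT (2 rows):
teams.dept
ops
hr
After ORDER BY (2 rows):
teams.dept
hr
ops

== RESULT ==
teams.dept
hr
ops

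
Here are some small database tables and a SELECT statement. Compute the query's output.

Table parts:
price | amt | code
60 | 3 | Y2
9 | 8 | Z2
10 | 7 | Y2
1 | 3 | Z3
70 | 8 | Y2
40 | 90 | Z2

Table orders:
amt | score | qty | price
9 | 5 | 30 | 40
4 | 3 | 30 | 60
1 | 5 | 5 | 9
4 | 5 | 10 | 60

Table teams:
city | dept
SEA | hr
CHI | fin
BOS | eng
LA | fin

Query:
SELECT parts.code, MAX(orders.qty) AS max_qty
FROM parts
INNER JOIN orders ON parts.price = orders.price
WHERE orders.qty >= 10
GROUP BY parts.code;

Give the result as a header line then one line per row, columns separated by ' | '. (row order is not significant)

== RESULT ==
parts.code | max_qty
Y2 | 30
Z2 | 30

Derivation:
After JOIN orders (4 rows):
parts.price | parts.amt | parts.code | orders.amt | orders.score | orders.qty | orders.price
60 | 3 | Y2 | 4 | 3 | 30 | 60
60 | 3 | Y2 | 4 | 5 | 10 | 60
9 | 8 | Z2 | 1 | 5 | 5 | 9
40 | 90 | Z2 | 9 | 5 | 30 | 40
After WHERE (3 rows):
parts.price | parts.amt | parts.code | orders.amt | orders.score | orders.qty | orders.price
60 | 3 | Y2 | 4 | 3 | 30 | 60
60 | 3 | Y2 | 4 | 5 | 10 | 60
40 | 90 | Z2 | 9 | 5 | 30 | 40
After GROUP BY (2 rows):
parts.code | max_qty
Y2 | 30
Z2 | 30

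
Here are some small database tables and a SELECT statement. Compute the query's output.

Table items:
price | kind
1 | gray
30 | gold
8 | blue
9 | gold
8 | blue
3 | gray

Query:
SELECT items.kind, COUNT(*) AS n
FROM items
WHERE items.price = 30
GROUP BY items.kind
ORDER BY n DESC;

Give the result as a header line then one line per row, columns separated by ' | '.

== RESULT ==
items.kind | n
gold | 1

Derivation:
After WHERE (1 rows):
items.price | items.kind
30 | gold
After GROUP BY (1 rows):
items.kind | n
gold | 1
After ORDER BY (1 rows):
items.kind | n
gold | 1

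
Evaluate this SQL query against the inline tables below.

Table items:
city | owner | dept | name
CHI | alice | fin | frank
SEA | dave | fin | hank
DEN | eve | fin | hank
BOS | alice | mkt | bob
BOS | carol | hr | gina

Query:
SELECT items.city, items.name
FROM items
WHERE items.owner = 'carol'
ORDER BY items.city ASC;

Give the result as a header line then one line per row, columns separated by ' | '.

After WHERE (1 rows):
items.city | items.owner | items.dept | items.name
BOS | carol | hr | gina
After SELECT (1 rows):
items.city | items.name
BOS | gina
After ORDER BY (1 rows):
items.city | items.name
BOS | gina

== RESULT ==
items.city | items.name
BOS | gina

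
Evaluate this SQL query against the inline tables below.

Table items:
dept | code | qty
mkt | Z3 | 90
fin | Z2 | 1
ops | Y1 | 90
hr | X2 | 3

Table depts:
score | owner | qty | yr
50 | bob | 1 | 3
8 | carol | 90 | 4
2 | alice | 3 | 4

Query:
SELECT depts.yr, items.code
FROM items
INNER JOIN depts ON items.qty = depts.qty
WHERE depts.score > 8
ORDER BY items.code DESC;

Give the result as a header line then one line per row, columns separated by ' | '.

After JOIN depts (4 rows):
items.dept | items.code | items.qty | depts.score | depts.owner | depts.qty | depts.yr
mkt | Z3 | 90 | 8 | carol | 90 | 4
fin | Z2 | 1 | 50 | bob | 1 | 3
ops | Y1 | 90 | 8 | carol | 90 | 4
hr | X2 | 3 | 2 | alice | 3 | 4
After WHERE (1 rows):
items.dept | items.code | items.qty | depts.score | depts.owner | depts.qty | depts.yr
fin | Z2 | 1 | 50 | bob | 1 | 3
After SELECT (1 rows):
depts.yr | items.code
3 | Z2
After ORDER BY (1 rows):
depts.yr | items.code
3 | Z2

== RESULT ==
depts.yr | items.code
3 | Z2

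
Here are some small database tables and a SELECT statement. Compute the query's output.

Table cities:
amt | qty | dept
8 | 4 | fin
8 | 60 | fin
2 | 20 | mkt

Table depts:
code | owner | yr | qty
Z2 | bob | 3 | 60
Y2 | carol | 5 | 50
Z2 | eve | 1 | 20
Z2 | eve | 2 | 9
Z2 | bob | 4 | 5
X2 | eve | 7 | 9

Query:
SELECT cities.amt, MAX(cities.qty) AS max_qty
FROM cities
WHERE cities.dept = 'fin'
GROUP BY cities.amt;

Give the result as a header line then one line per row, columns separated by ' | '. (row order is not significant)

After WHERE (2 rows):
cities.amt | cities.qty | cities.dept
8 | 4 | fin
8 | 60 | fin
After GROUP BY (1 rows):
cities.amt | max_qty
8 | 60

== RESULT ==
cities.amt | max_qty
8 | 60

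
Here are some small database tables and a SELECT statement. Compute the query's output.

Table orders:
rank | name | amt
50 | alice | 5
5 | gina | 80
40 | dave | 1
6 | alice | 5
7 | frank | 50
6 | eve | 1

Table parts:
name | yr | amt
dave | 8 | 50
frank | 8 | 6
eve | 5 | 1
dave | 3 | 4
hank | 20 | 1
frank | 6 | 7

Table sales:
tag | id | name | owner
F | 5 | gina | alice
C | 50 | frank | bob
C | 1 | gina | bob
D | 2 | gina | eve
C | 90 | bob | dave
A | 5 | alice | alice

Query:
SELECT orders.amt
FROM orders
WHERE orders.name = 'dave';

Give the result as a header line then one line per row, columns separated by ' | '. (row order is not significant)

== RESULT ==
orders.amt
1

Derivation:
After WHERE (1 rows):
orders.rank | orders.name | orders.amt
40 | dave | 1
After SELECT (1 rows):
orders.amt
1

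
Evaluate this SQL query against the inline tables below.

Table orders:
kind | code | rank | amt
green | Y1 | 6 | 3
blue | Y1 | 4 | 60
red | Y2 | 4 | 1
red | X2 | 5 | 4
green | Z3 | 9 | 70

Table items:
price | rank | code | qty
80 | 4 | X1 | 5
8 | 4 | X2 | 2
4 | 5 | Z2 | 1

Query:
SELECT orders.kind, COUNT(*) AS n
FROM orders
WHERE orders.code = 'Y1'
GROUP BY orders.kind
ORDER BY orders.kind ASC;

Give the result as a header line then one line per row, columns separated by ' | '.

After WHERE (2 rows):
orders.kind | orders.code | orders.rank | orders.amt
green | Y1 | 6 | 3
blue | Y1 | 4 | 60
After GROUP BY (2 rows):
orders.kind | n
green | 1
blue | 1
After ORDER BY (2 rows):
orders.kind | n
blue | 1
green | 1

== RESULT ==
orders.kind | n
blue | 1
green | 1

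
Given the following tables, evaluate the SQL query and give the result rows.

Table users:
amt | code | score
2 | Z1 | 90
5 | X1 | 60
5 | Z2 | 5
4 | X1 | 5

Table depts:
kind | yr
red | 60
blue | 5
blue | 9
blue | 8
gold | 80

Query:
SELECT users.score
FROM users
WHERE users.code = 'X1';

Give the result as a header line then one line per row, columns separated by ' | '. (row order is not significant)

After WHERE (2 rows):
users.amt | users.code | users.score
5 | X1 | 60
4 | X1 | 5
After SELECT (2 rows):
users.score
60
5

== RESULT ==
users.score
60
5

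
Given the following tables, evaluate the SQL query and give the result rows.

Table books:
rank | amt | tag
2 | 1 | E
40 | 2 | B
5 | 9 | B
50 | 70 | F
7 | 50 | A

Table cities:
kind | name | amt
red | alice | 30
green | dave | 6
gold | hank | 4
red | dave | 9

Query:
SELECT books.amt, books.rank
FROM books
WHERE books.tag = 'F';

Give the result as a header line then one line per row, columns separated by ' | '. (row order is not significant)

== RESULT ==
books.amt | books.rank
70 | 50

Derivation:
After WHERE (1 rows):
books.rank | books.amt | books.tag
50 | 70 | F
After SELECT (1 rows):
books.amt | books.rank
70 | 50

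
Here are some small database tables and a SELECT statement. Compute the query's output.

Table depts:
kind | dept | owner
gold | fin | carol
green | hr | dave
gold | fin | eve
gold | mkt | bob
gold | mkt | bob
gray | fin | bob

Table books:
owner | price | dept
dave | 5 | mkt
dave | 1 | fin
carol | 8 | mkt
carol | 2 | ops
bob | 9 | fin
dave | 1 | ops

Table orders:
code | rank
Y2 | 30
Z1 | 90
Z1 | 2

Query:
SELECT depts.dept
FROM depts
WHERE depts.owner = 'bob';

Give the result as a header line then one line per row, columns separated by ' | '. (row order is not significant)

After WHERE (3 rows):
depts.kind | depts.dept | depts.owner
gold | mkt | bob
gold | mkt | bob
gray | fin | bob
After SELECT (3 rows):
depts.dept
mkt
mkt
fin

== RESULT ==
depts.dept
mkt
mkt
fin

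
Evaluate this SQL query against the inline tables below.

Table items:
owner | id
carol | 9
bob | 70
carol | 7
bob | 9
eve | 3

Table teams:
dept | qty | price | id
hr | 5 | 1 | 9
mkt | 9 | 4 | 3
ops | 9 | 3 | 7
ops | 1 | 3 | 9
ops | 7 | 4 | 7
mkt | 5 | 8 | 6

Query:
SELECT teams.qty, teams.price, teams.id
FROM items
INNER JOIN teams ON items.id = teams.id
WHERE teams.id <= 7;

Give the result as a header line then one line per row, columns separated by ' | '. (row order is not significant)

== RESULT ==
teams.qty | teams.price | teams.id
9 | 3 | 7
7 | 4 | 7
9 | 4 | 3

Derivation:
After JOIN teams (7 rows):
items.owner | items.id | teams.dept | teams.qty | teams.price | teams.id
carol | 9 | hr | 5 | 1 | 9
carol | 9 | ops | 1 | 3 | 9
carol | 7 | ops | 9 | 3 | 7
carol | 7 | ops | 7 | 4 | 7
bob | 9 | hr | 5 | 1 | 9
bob | 9 | ops | 1 | 3 | 9
eve | 3 | mkt | 9 | 4 | 3
After WHERE (3 rows):
items.owner | items.id | teams.dept | teams.qty | teams.price | teams.id
carol | 7 | ops | 9 | 3 | 7
carol | 7 | ops | 7 | 4 | 7
eve | 3 | mkt | 9 | 4 | 3
After SELECT (3 rows):
teams.qty | teams.price | teams.id
9 | 3 | 7
7 | 4 | 7
9 | 4 | 3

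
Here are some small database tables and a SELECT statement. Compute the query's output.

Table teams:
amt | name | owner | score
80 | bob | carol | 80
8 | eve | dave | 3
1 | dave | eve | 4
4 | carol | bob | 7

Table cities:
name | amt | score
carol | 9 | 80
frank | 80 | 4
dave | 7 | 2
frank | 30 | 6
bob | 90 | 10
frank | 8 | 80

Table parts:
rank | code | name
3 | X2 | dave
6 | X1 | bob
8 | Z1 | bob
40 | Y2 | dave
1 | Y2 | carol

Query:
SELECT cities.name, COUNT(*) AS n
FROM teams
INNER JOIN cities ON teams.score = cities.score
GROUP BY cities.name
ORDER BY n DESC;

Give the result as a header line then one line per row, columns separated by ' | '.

After JOIN cities (3 rows):
teams.amt | teams.name | teams.owner | teams.score | cities.name | cities.amt | cities.score
80 | bob | carol | 80 | carol | 9 | 80
80 | bob | carol | 80 | frank | 8 | 80
1 | dave | eve | 4 | frank | 80 | 4
After GROUP BY (2 rows):
cities.name | n
carol | 1
frank | 2
After ORDER BY (2 rows):
cities.name | n
frank | 2
carol | 1

== RESULT ==
cities.name | n
frank | 2
carol | 1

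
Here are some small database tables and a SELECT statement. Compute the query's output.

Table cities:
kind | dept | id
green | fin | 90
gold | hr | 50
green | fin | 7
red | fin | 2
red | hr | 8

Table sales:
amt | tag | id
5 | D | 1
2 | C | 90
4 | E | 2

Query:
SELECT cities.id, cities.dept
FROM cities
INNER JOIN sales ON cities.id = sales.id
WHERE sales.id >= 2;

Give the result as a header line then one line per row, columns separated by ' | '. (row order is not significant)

== RESULT ==
cities.id | cities.dept
90 | fin
2 | fin

Derivation:
After JOIN sales (2 rows):
cities.kind | cities.dept | cities.id | sales.amt | sales.tag | sales.id
green | fin | 90 | 2 | C | 90
red | fin | 2 | 4 | E | 2
After WHERE (2 rows):
cities.kind | cities.dept | cities.id | sales.amt | sales.tag | sales.id
green | fin | 90 | 2 | C | 90
red | fin | 2 | 4 | E | 2
After SELECT (2 rows):
cities.id | cities.dept
90 | fin
2 | fin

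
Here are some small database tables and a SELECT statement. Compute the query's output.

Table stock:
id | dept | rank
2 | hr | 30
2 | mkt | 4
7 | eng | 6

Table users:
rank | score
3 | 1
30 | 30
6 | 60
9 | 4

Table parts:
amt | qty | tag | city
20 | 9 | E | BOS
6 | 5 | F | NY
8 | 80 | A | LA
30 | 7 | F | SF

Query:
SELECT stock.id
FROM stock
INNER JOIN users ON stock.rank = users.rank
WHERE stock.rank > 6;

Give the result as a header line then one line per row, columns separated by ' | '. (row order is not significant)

After JOIN users (2 rows):
stock.id | stock.dept | stock.rank | users.rank | users.score
2 | hr | 30 | 30 | 30
7 | eng | 6 | 6 | 60
After WHERE (1 rows):
stock.id | stock.dept | stock.rank | users.rank | users.score
2 | hr | 30 | 30 | 30
After SELECT (1 rows):
stock.id
2

== RESULT ==
stock.id
2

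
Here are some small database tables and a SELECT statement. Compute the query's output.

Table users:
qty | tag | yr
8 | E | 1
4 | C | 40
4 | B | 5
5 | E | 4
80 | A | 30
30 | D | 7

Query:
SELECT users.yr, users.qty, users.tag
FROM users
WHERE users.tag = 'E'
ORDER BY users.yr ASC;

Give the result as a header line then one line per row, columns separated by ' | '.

After WHERE (2 rows):
users.qty | users.tag | users.yr
8 | E | 1
5 | E | 4
After SELECT (2 rows):
users.yr | users.qty | users.tag
1 | 8 | E
4 | 5 | E
After ORDER BY (2 rows):
users.yr | users.qty | users.tag
1 | 8 | E
4 | 5 | E

== RESULT ==
users.yr | users.qty | users.tag
1 | 8 | E
4 | 5 | E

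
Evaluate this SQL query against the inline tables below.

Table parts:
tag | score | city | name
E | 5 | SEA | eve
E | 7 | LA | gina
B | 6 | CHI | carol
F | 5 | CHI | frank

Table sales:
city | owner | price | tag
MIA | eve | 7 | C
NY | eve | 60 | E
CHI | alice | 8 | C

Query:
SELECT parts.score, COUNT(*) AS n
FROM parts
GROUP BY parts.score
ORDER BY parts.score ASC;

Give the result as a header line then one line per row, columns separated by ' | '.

== RESULT ==
parts.score | n
5 | 2
6 | 1
7 | 1

Derivation:
After GROUP BY (3 rows):
parts.score | n
5 | 2
7 | 1
6 | 1
After ORDER BY (3 rows):
parts.score | n
5 | 2
6 | 1
7 | 1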